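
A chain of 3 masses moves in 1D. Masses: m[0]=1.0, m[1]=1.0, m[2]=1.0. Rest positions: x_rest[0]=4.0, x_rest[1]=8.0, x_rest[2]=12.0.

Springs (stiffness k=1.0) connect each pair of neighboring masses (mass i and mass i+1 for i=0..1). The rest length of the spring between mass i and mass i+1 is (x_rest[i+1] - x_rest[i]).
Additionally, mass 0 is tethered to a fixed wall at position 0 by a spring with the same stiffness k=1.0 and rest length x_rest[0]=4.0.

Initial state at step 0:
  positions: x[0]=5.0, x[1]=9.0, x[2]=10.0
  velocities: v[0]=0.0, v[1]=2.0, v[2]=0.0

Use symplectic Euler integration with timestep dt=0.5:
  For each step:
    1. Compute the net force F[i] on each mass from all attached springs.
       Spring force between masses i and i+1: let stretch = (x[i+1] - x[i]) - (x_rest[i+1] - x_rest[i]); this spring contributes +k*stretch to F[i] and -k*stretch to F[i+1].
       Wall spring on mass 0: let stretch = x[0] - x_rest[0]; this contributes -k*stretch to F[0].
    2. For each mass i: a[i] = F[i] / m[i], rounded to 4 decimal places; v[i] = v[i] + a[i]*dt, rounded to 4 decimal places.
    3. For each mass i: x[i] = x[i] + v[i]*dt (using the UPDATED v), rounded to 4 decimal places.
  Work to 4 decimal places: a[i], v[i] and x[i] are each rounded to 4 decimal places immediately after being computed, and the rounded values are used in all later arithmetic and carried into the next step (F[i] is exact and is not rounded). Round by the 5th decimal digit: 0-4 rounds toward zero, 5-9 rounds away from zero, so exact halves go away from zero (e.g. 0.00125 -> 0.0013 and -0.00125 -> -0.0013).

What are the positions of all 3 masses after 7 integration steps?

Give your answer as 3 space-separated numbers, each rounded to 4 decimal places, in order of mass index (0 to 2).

Step 0: x=[5.0000 9.0000 10.0000] v=[0.0000 2.0000 0.0000]
Step 1: x=[4.7500 9.2500 10.7500] v=[-0.5000 0.5000 1.5000]
Step 2: x=[4.4375 8.7500 12.1250] v=[-0.6250 -1.0000 2.7500]
Step 3: x=[4.0938 8.0156 13.6563] v=[-0.6875 -1.4688 3.0625]
Step 4: x=[3.7071 7.7109 14.7774] v=[-0.7735 -0.6094 2.2422]
Step 5: x=[3.3945 8.1719 15.1319] v=[-0.6252 0.9220 0.7090]
Step 6: x=[3.4277 9.1786 14.7464] v=[0.0663 2.0133 -0.7710]
Step 7: x=[4.0417 10.1395 13.9690] v=[1.2279 1.9218 -1.5549]

Answer: 4.0417 10.1395 13.9690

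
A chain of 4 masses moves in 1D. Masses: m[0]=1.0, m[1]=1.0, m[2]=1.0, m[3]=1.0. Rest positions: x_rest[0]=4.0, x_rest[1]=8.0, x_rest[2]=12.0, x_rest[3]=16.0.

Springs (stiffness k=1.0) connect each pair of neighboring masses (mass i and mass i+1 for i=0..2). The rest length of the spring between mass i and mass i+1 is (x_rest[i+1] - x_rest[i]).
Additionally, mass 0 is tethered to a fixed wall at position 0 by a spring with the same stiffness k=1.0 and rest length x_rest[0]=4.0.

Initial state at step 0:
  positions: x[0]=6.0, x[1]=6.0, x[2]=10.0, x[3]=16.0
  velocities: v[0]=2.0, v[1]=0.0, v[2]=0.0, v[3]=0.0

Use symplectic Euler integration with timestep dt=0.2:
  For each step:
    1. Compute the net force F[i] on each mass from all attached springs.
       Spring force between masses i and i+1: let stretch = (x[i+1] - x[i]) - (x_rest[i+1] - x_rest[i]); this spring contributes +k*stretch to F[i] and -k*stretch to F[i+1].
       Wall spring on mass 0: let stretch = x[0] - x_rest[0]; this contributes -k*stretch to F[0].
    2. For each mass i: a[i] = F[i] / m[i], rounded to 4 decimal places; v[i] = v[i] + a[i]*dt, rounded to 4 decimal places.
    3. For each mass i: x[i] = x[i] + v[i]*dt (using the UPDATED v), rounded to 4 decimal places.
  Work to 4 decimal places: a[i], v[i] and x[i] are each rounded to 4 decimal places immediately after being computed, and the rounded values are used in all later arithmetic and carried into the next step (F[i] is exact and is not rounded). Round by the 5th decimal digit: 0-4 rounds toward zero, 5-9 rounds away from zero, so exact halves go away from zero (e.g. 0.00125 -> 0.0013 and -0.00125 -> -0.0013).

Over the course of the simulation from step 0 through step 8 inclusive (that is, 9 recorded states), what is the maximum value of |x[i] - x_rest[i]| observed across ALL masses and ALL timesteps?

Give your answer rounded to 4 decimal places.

Answer: 2.1600

Derivation:
Step 0: x=[6.0000 6.0000 10.0000 16.0000] v=[2.0000 0.0000 0.0000 0.0000]
Step 1: x=[6.1600 6.1600 10.0800 15.9200] v=[0.8000 0.8000 0.4000 -0.4000]
Step 2: x=[6.0736 6.4768 10.2368 15.7664] v=[-0.4320 1.5840 0.7840 -0.7680]
Step 3: x=[5.7604 6.9279 10.4644 15.5516] v=[-1.5661 2.2554 1.1379 -1.0739]
Step 4: x=[5.2635 7.4737 10.7540 15.2933] v=[-2.4847 2.7292 1.4480 -1.2913]
Step 5: x=[4.6444 8.0623 11.0940 15.0135] v=[-3.0954 2.9432 1.6998 -1.3992]
Step 6: x=[3.9763 8.6355 11.4695 14.7369] v=[-3.3407 2.8660 1.8774 -1.3831]
Step 7: x=[3.3355 9.1357 11.8623 14.4896] v=[-3.2041 2.5010 1.9641 -1.2366]
Step 8: x=[2.7933 9.5130 12.2511 14.2972] v=[-2.7112 1.8863 1.9442 -0.9621]
Max displacement = 2.1600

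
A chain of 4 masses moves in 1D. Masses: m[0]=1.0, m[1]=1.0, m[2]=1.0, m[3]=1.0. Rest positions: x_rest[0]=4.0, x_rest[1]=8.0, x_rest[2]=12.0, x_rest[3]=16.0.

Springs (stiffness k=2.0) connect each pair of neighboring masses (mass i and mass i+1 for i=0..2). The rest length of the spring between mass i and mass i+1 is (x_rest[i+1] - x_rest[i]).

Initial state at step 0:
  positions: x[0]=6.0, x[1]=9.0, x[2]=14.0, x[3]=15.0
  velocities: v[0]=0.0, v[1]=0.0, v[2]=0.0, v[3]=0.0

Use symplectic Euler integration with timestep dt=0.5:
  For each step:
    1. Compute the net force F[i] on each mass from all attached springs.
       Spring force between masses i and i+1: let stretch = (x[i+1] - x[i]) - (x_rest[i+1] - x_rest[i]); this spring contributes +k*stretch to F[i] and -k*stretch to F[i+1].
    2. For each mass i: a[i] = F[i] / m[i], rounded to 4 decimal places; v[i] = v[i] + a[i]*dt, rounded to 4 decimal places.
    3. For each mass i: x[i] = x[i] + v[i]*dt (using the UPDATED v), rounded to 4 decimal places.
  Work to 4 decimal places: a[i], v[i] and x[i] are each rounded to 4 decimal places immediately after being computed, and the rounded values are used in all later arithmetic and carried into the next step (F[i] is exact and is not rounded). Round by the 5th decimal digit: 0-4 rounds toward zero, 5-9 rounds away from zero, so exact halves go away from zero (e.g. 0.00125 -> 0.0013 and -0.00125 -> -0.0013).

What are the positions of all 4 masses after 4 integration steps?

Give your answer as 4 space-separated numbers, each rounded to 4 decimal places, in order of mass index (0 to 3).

Step 0: x=[6.0000 9.0000 14.0000 15.0000] v=[0.0000 0.0000 0.0000 0.0000]
Step 1: x=[5.5000 10.0000 12.0000 16.5000] v=[-1.0000 2.0000 -4.0000 3.0000]
Step 2: x=[5.2500 9.7500 11.2500 17.7500] v=[-0.5000 -0.5000 -1.5000 2.5000]
Step 3: x=[5.2500 8.0000 13.0000 17.7500] v=[0.0000 -3.5000 3.5000 0.0000]
Step 4: x=[4.6250 7.3750 14.6250 17.3750] v=[-1.2500 -1.2500 3.2500 -0.7500]

Answer: 4.6250 7.3750 14.6250 17.3750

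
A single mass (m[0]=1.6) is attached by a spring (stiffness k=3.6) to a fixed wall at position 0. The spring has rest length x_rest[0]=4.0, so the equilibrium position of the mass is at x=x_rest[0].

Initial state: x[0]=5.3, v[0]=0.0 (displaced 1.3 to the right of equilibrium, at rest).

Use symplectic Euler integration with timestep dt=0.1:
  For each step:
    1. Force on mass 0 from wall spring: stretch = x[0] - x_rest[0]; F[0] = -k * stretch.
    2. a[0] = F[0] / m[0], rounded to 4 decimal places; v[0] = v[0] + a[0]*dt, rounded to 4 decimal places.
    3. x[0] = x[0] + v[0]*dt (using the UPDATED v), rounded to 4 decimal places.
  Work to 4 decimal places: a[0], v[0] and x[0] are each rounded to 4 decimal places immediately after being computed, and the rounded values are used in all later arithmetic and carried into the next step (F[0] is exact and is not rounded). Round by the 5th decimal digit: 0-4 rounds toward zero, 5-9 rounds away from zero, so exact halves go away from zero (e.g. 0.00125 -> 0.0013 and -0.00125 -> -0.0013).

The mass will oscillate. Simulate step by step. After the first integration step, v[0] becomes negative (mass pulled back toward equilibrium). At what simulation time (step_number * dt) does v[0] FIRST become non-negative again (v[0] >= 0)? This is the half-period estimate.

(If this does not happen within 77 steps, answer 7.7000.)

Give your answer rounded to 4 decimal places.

Step 0: x=[5.3000] v=[0.0000]
Step 1: x=[5.2708] v=[-0.2925]
Step 2: x=[5.2130] v=[-0.5784]
Step 3: x=[5.1279] v=[-0.8513]
Step 4: x=[5.0174] v=[-1.1051]
Step 5: x=[4.8840] v=[-1.3340]
Step 6: x=[4.7307] v=[-1.5329]
Step 7: x=[4.5610] v=[-1.6973]
Step 8: x=[4.3787] v=[-1.8235]
Step 9: x=[4.1878] v=[-1.9087]
Step 10: x=[3.9927] v=[-1.9510]
Step 11: x=[3.7978] v=[-1.9494]
Step 12: x=[3.6074] v=[-1.9039]
Step 13: x=[3.4258] v=[-1.8156]
Step 14: x=[3.2572] v=[-1.6864]
Step 15: x=[3.1053] v=[-1.5193]
Step 16: x=[2.9735] v=[-1.3180]
Step 17: x=[2.8648] v=[-1.0870]
Step 18: x=[2.7816] v=[-0.8316]
Step 19: x=[2.7259] v=[-0.5575]
Step 20: x=[2.6988] v=[-0.2708]
Step 21: x=[2.7010] v=[0.0220]
First v>=0 after going negative at step 21, time=2.1000

Answer: 2.1000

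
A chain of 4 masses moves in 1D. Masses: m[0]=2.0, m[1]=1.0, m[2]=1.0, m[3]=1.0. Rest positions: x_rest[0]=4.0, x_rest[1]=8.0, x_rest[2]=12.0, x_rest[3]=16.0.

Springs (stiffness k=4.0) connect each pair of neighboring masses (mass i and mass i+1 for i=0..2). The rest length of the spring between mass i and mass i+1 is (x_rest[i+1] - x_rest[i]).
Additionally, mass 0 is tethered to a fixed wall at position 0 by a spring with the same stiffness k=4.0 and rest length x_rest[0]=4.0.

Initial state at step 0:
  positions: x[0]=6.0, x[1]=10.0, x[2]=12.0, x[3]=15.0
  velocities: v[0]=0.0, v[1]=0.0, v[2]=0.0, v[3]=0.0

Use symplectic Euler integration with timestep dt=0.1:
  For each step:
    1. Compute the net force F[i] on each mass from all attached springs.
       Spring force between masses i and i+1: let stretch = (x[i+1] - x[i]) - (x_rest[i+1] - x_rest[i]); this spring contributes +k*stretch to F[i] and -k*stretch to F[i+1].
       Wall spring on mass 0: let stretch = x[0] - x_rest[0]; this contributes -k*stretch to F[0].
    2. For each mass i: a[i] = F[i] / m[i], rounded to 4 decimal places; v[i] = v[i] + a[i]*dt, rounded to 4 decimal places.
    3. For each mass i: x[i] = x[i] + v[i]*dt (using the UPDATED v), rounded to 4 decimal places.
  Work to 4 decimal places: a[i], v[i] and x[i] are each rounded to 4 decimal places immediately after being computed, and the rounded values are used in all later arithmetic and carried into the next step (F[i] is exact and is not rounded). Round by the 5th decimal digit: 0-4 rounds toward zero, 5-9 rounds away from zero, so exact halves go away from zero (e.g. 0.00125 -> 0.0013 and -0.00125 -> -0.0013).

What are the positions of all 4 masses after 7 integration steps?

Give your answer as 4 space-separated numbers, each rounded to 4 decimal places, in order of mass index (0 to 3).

Step 0: x=[6.0000 10.0000 12.0000 15.0000] v=[0.0000 0.0000 0.0000 0.0000]
Step 1: x=[5.9600 9.9200 12.0400 15.0400] v=[-0.4000 -0.8000 0.4000 0.4000]
Step 2: x=[5.8800 9.7664 12.1152 15.1200] v=[-0.8000 -1.5360 0.7520 0.8000]
Step 3: x=[5.7601 9.5513 12.2166 15.2398] v=[-1.1987 -2.1510 1.0144 1.1981]
Step 4: x=[5.6009 9.2912 12.3324 15.3987] v=[-1.5925 -2.6014 1.1576 1.5888]
Step 5: x=[5.4034 9.0051 12.4492 15.5949] v=[-1.9746 -2.8610 1.1676 1.9623]
Step 6: x=[5.1699 8.7127 12.5540 15.8253] v=[-2.3349 -2.9240 1.0482 2.3040]
Step 7: x=[4.9039 8.4322 12.6360 16.0849] v=[-2.6603 -2.8046 0.8202 2.5955]

Answer: 4.9039 8.4322 12.6360 16.0849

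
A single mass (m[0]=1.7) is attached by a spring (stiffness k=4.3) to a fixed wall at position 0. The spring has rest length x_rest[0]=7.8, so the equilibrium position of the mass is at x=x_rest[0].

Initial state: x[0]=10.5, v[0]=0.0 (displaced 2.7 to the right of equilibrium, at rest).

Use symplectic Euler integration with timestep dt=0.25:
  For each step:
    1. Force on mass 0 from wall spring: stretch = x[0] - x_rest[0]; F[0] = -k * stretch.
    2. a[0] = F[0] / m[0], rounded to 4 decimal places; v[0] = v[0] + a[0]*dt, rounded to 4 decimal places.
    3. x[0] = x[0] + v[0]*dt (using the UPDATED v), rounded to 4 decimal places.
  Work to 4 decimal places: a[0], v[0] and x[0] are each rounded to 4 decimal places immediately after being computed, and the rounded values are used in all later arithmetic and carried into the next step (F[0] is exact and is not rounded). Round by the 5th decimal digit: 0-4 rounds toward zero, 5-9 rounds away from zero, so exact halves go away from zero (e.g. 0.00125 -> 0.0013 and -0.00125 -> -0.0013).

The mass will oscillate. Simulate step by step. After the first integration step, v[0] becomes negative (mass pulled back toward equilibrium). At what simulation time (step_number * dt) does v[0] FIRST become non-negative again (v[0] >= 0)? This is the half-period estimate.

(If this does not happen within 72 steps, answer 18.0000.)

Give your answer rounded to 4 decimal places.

Answer: 2.0000

Derivation:
Step 0: x=[10.5000] v=[0.0000]
Step 1: x=[10.0732] v=[-1.7074]
Step 2: x=[9.2870] v=[-3.1449]
Step 3: x=[8.2657] v=[-4.0852]
Step 4: x=[7.1708] v=[-4.3797]
Step 5: x=[6.1754] v=[-3.9818]
Step 6: x=[5.4368] v=[-2.9545]
Step 7: x=[5.0718] v=[-1.4601]
Step 8: x=[5.1381] v=[0.2651]
First v>=0 after going negative at step 8, time=2.0000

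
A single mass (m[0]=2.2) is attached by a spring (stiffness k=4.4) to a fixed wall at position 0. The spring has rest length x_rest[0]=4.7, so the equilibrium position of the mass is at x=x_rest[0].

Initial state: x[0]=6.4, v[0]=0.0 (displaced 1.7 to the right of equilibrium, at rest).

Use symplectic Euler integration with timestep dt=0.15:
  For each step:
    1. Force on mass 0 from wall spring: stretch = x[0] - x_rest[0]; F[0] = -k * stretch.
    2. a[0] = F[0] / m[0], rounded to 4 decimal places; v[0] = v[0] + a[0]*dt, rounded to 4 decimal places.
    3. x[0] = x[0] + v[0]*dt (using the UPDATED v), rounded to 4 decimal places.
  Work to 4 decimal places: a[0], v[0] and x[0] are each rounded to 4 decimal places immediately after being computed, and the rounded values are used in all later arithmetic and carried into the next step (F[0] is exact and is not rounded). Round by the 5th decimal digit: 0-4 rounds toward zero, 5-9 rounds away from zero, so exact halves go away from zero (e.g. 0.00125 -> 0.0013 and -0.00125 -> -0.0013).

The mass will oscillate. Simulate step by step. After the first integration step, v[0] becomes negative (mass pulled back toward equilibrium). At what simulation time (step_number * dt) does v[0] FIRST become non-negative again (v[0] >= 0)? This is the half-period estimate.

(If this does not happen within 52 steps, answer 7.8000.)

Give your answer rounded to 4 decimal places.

Step 0: x=[6.4000] v=[0.0000]
Step 1: x=[6.3235] v=[-0.5100]
Step 2: x=[6.1739] v=[-0.9971]
Step 3: x=[5.9580] v=[-1.4393]
Step 4: x=[5.6855] v=[-1.8167]
Step 5: x=[5.3686] v=[-2.1124]
Step 6: x=[5.0217] v=[-2.3130]
Step 7: x=[4.6603] v=[-2.4095]
Step 8: x=[4.3007] v=[-2.3976]
Step 9: x=[3.9590] v=[-2.2778]
Step 10: x=[3.6507] v=[-2.0555]
Step 11: x=[3.3896] v=[-1.7407]
Step 12: x=[3.1875] v=[-1.3476]
Step 13: x=[3.0534] v=[-0.8939]
Step 14: x=[2.9934] v=[-0.3999]
Step 15: x=[3.0102] v=[0.1121]
First v>=0 after going negative at step 15, time=2.2500

Answer: 2.2500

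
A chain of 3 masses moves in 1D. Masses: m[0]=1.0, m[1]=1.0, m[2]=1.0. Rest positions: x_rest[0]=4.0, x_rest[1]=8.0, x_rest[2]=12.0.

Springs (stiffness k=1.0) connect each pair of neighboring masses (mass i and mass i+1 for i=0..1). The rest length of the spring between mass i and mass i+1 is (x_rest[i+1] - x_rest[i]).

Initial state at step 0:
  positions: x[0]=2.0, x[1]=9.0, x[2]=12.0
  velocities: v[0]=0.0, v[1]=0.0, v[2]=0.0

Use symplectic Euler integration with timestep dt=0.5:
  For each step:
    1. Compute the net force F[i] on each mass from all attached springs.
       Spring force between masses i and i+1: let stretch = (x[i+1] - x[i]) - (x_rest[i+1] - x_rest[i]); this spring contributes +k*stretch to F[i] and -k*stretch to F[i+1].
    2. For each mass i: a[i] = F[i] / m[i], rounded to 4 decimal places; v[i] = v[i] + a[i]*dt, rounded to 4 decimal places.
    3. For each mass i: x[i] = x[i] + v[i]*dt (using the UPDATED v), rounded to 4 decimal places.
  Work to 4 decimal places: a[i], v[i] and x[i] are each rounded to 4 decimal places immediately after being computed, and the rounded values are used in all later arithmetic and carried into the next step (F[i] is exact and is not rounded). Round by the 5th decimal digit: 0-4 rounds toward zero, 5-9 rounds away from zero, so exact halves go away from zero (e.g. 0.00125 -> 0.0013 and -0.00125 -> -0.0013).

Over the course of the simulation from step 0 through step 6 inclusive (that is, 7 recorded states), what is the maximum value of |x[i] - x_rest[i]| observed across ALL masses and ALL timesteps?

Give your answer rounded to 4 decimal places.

Step 0: x=[2.0000 9.0000 12.0000] v=[0.0000 0.0000 0.0000]
Step 1: x=[2.7500 8.0000 12.2500] v=[1.5000 -2.0000 0.5000]
Step 2: x=[3.8125 6.7500 12.4375] v=[2.1250 -2.5000 0.3750]
Step 3: x=[4.6094 6.1875 12.2031] v=[1.5938 -1.1250 -0.4688]
Step 4: x=[4.8009 6.7344 11.4648] v=[0.3829 1.0938 -1.4766]
Step 5: x=[4.4757 7.9806 10.5439] v=[-0.6504 2.4923 -1.8418]
Step 6: x=[4.0267 8.9914 9.9822] v=[-0.8980 2.0215 -1.1235]
Max displacement = 2.0178

Answer: 2.0178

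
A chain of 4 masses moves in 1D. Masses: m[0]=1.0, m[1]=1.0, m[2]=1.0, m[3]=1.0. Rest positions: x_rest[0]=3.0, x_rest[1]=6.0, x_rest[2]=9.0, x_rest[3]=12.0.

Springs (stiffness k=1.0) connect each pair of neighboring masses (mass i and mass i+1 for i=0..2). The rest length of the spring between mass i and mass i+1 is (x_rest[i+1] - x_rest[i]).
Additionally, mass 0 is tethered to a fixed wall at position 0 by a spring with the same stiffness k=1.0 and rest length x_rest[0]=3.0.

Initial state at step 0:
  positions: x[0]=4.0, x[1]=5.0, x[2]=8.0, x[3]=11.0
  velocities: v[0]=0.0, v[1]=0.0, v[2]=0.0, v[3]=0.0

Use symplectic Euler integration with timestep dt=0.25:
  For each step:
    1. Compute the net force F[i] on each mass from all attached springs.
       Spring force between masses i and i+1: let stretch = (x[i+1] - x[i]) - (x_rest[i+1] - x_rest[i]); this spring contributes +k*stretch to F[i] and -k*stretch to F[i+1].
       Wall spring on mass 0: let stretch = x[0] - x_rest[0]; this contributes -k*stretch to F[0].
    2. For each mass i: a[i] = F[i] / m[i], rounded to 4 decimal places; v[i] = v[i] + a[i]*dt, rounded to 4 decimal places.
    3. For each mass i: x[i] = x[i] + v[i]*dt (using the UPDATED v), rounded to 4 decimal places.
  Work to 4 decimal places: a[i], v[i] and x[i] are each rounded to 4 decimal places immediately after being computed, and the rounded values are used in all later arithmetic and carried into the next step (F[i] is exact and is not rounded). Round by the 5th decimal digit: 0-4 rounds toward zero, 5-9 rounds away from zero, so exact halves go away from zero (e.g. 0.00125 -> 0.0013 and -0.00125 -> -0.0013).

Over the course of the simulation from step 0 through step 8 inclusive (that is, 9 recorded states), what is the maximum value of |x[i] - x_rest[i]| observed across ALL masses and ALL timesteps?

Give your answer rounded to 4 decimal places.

Answer: 1.3289

Derivation:
Step 0: x=[4.0000 5.0000 8.0000 11.0000] v=[0.0000 0.0000 0.0000 0.0000]
Step 1: x=[3.8125 5.1250 8.0000 11.0000] v=[-0.7500 0.5000 0.0000 0.0000]
Step 2: x=[3.4688 5.3477 8.0078 11.0000] v=[-1.3750 0.8906 0.0313 0.0000]
Step 3: x=[3.0257 5.6192 8.0364 11.0005] v=[-1.7725 1.0859 0.1143 0.0020]
Step 4: x=[2.5556 5.8797 8.0992 11.0033] v=[-1.8806 1.0418 0.2510 0.0110]
Step 5: x=[2.1335 6.0711 8.2048 11.0121] v=[-1.6885 0.7657 0.4222 0.0350]
Step 6: x=[1.8241 6.1498 8.3525 11.0329] v=[-1.2375 0.3147 0.5906 0.0832]
Step 7: x=[1.6711 6.0958 8.5300 11.0737] v=[-0.6121 -0.2161 0.7100 0.1631]
Step 8: x=[1.6902 5.9174 8.7144 11.1430] v=[0.0763 -0.7137 0.7374 0.2772]
Max displacement = 1.3289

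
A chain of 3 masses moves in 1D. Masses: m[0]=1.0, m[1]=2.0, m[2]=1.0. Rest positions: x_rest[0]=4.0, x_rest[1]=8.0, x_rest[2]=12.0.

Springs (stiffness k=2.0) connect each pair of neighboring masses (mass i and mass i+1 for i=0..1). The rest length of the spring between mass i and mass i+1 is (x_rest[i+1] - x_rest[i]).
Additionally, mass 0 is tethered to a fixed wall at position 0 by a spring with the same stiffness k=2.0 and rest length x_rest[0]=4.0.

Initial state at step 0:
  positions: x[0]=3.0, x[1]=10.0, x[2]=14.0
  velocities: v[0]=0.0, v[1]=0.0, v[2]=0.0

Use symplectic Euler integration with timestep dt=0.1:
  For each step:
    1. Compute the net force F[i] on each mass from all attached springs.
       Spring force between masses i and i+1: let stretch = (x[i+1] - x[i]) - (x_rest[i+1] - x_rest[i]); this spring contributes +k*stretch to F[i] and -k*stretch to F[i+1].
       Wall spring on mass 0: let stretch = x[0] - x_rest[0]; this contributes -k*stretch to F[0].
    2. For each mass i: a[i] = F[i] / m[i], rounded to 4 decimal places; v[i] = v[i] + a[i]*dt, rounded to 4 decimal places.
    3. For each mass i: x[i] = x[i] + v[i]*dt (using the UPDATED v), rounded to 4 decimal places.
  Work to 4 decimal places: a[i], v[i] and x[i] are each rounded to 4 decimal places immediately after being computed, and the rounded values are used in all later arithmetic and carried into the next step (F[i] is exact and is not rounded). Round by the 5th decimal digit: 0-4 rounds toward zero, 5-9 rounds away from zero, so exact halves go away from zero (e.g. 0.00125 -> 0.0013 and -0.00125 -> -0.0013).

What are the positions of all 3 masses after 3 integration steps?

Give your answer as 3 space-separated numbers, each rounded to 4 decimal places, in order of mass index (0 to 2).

Step 0: x=[3.0000 10.0000 14.0000] v=[0.0000 0.0000 0.0000]
Step 1: x=[3.0800 9.9700 14.0000] v=[0.8000 -0.3000 0.0000]
Step 2: x=[3.2362 9.9114 13.9994] v=[1.5620 -0.5860 -0.0060]
Step 3: x=[3.4612 9.8269 13.9970] v=[2.2498 -0.8447 -0.0236]

Answer: 3.4612 9.8269 13.9970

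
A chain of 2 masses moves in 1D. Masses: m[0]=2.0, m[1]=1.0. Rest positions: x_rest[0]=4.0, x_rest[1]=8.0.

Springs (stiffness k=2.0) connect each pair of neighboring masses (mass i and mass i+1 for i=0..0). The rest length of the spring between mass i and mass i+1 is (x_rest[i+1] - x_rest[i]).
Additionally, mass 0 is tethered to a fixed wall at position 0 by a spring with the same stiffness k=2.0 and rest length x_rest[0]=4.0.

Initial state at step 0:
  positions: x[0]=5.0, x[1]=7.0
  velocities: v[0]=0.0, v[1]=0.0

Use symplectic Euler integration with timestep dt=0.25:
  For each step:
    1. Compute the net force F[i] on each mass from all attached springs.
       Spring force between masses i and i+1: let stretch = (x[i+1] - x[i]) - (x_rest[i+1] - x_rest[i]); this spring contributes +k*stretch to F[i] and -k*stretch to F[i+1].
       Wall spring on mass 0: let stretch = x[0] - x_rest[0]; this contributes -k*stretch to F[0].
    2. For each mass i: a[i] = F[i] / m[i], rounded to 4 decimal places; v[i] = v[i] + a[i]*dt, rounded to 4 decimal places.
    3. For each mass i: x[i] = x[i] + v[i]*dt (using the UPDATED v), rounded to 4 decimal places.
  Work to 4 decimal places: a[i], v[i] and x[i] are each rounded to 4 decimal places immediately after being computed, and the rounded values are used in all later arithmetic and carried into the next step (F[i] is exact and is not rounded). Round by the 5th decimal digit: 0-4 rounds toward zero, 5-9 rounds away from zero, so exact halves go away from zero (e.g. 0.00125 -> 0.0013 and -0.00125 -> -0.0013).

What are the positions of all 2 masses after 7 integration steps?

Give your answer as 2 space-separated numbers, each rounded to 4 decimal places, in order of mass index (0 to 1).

Answer: 3.1969 9.1914

Derivation:
Step 0: x=[5.0000 7.0000] v=[0.0000 0.0000]
Step 1: x=[4.8125 7.2500] v=[-0.7500 1.0000]
Step 2: x=[4.4766 7.6953] v=[-1.3438 1.7813]
Step 3: x=[4.0620 8.2383] v=[-1.6583 2.1720]
Step 4: x=[3.6546 8.7593] v=[-1.6297 2.0839]
Step 5: x=[3.3378 9.1422] v=[-1.2672 1.5316]
Step 6: x=[3.1752 9.2996] v=[-0.6506 0.6294]
Step 7: x=[3.1969 9.1914] v=[0.0867 -0.4328]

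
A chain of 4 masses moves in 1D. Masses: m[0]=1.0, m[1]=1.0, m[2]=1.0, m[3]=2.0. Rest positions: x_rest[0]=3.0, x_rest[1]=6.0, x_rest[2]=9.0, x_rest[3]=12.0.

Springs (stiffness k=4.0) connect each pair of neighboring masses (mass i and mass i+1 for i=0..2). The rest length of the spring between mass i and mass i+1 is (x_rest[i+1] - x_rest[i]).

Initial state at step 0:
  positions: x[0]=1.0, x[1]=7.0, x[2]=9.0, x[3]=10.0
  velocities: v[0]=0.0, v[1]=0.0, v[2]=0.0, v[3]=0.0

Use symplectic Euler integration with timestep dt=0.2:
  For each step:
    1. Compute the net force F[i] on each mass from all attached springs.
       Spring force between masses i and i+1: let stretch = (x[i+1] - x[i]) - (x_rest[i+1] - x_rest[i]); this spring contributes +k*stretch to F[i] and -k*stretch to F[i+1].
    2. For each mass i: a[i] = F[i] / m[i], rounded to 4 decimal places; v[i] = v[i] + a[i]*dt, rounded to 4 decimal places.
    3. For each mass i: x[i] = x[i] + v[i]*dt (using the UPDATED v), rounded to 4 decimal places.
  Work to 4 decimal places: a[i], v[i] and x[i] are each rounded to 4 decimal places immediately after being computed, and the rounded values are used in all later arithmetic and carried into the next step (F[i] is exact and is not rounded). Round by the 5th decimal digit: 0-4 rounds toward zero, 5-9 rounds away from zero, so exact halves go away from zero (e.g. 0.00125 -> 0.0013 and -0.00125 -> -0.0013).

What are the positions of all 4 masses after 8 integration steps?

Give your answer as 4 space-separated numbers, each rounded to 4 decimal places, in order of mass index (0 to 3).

Step 0: x=[1.0000 7.0000 9.0000 10.0000] v=[0.0000 0.0000 0.0000 0.0000]
Step 1: x=[1.4800 6.3600 8.8400 10.1600] v=[2.4000 -3.2000 -0.8000 0.8000]
Step 2: x=[2.2608 5.3360 8.4944 10.4544] v=[3.9040 -5.1200 -1.7280 1.4720]
Step 3: x=[3.0536 4.3253 7.9571 10.8320] v=[3.9642 -5.0534 -2.6867 1.8880]
Step 4: x=[3.5699 3.6922 7.2987 11.2196] v=[2.5816 -3.1653 -3.2922 1.9380]
Step 5: x=[3.6258 3.6166 6.6906 11.5335] v=[0.2794 -0.3779 -3.0407 1.5696]
Step 6: x=[3.2002 4.0343 6.3655 11.7000] v=[-2.1280 2.0887 -1.6256 0.8324]
Step 7: x=[2.4281 4.6916 6.5209 11.6797] v=[-3.8607 3.2864 0.7770 -0.1014]
Step 8: x=[1.5381 5.2794 7.2090 11.4867] v=[-4.4499 2.9390 3.4406 -0.9649]

Answer: 1.5381 5.2794 7.2090 11.4867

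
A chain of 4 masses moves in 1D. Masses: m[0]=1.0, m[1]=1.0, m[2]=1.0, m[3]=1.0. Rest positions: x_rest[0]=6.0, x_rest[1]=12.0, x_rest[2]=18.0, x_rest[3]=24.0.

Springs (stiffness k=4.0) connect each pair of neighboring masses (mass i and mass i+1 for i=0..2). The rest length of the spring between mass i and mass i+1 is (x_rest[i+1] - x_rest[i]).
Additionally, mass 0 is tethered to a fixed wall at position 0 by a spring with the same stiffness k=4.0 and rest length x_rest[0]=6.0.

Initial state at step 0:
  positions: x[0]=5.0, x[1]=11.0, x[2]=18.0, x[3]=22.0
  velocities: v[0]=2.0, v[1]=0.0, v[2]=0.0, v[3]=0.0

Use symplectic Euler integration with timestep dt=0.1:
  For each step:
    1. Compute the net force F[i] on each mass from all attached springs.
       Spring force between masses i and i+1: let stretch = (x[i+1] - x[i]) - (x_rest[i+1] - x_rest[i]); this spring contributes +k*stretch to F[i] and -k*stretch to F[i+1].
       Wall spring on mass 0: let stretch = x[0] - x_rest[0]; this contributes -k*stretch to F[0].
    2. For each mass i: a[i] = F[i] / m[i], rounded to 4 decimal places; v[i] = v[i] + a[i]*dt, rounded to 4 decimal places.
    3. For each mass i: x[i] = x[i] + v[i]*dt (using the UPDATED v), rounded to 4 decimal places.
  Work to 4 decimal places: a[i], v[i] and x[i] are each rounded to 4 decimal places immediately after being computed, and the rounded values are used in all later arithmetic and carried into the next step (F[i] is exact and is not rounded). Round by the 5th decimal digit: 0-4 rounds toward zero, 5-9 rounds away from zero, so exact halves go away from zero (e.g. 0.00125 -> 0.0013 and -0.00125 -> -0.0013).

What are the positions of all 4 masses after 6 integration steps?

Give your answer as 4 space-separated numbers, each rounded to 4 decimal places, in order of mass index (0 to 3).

Step 0: x=[5.0000 11.0000 18.0000 22.0000] v=[2.0000 0.0000 0.0000 0.0000]
Step 1: x=[5.2400 11.0400 17.8800 22.0800] v=[2.4000 0.4000 -1.2000 0.8000]
Step 2: x=[5.5024 11.1216 17.6544 22.2320] v=[2.6240 0.8160 -2.2560 1.5200]
Step 3: x=[5.7695 11.2397 17.3506 22.4409] v=[2.6707 1.1814 -3.0381 2.0890]
Step 4: x=[6.0246 11.3835 17.0060 22.6862] v=[2.5510 1.4377 -3.4463 2.4529]
Step 5: x=[6.2531 11.5378 16.6637 22.9443] v=[2.2847 1.5431 -3.4232 2.5808]
Step 6: x=[6.4428 11.6858 16.3676 23.1912] v=[1.8973 1.4796 -2.9613 2.4686]

Answer: 6.4428 11.6858 16.3676 23.1912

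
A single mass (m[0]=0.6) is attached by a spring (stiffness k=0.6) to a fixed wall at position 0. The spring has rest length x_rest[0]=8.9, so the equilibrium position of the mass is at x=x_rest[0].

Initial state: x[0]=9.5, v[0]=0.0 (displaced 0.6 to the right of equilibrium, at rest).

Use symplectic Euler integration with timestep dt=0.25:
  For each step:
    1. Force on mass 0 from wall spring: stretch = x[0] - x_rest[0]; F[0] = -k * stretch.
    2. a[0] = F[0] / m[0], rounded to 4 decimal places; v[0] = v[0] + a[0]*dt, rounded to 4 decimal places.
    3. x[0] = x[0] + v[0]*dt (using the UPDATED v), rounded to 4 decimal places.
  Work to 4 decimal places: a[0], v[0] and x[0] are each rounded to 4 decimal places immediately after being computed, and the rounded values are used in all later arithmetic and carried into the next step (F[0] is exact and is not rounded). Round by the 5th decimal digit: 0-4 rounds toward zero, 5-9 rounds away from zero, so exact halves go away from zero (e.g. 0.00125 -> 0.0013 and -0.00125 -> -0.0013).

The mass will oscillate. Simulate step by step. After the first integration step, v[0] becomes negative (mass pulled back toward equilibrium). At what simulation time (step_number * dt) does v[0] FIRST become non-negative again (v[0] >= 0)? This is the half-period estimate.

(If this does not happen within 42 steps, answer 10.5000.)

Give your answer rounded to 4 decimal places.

Step 0: x=[9.5000] v=[0.0000]
Step 1: x=[9.4625] v=[-0.1500]
Step 2: x=[9.3899] v=[-0.2906]
Step 3: x=[9.2866] v=[-0.4131]
Step 4: x=[9.1592] v=[-0.5098]
Step 5: x=[9.0156] v=[-0.5746]
Step 6: x=[8.8647] v=[-0.6035]
Step 7: x=[8.7160] v=[-0.5947]
Step 8: x=[8.5788] v=[-0.5487]
Step 9: x=[8.4617] v=[-0.4684]
Step 10: x=[8.3720] v=[-0.3588]
Step 11: x=[8.3153] v=[-0.2268]
Step 12: x=[8.2952] v=[-0.0806]
Step 13: x=[8.3129] v=[0.0706]
First v>=0 after going negative at step 13, time=3.2500

Answer: 3.2500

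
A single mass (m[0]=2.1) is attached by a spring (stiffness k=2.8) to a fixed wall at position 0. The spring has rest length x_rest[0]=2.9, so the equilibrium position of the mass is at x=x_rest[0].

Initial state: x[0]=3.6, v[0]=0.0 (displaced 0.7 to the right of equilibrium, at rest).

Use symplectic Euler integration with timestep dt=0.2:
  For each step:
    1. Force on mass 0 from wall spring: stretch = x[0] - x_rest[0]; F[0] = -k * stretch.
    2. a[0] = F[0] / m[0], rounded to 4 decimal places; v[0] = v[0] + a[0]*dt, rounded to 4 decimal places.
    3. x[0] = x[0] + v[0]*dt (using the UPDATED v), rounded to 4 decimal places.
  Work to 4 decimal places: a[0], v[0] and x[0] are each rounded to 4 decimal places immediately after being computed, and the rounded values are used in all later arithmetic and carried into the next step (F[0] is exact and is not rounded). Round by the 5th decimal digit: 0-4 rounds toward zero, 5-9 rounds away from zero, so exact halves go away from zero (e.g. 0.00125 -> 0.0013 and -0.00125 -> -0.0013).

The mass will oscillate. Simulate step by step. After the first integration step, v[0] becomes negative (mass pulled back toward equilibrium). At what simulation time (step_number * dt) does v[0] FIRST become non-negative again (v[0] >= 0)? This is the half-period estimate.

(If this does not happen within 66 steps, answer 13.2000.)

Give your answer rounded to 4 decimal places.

Answer: 2.8000

Derivation:
Step 0: x=[3.6000] v=[0.0000]
Step 1: x=[3.5627] v=[-0.1867]
Step 2: x=[3.4900] v=[-0.3634]
Step 3: x=[3.3859] v=[-0.5207]
Step 4: x=[3.2558] v=[-0.6503]
Step 5: x=[3.1068] v=[-0.7452]
Step 6: x=[2.9467] v=[-0.8003]
Step 7: x=[2.7841] v=[-0.8128]
Step 8: x=[2.6277] v=[-0.7819]
Step 9: x=[2.4858] v=[-0.7093]
Step 10: x=[2.3660] v=[-0.5988]
Step 11: x=[2.2747] v=[-0.4564]
Step 12: x=[2.2168] v=[-0.2897]
Step 13: x=[2.1953] v=[-0.1075]
Step 14: x=[2.2114] v=[0.0804]
First v>=0 after going negative at step 14, time=2.8000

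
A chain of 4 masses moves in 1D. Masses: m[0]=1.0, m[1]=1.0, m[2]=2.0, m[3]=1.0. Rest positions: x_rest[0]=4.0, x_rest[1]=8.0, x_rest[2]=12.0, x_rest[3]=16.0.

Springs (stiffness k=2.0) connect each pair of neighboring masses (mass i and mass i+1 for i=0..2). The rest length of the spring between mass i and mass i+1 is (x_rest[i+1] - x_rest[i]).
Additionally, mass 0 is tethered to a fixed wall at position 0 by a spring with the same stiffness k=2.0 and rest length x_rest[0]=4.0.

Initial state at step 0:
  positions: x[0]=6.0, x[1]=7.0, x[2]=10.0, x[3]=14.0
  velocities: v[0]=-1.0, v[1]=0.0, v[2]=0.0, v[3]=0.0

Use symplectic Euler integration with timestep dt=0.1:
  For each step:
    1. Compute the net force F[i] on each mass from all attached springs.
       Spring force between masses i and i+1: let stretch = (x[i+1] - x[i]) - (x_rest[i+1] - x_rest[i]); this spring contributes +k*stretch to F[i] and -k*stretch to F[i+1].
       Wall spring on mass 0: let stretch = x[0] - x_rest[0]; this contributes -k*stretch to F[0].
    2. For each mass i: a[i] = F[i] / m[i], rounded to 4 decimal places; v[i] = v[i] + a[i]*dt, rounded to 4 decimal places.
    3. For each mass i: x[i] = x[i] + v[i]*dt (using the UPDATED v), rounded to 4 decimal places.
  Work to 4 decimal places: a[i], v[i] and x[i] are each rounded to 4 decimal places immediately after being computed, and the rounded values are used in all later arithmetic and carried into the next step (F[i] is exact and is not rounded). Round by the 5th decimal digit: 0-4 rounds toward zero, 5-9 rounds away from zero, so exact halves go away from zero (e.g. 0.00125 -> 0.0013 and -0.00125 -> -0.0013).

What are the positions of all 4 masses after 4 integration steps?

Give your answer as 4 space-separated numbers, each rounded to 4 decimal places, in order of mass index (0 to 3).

Step 0: x=[6.0000 7.0000 10.0000 14.0000] v=[-1.0000 0.0000 0.0000 0.0000]
Step 1: x=[5.8000 7.0400 10.0100 14.0000] v=[-2.0000 0.4000 0.1000 0.0000]
Step 2: x=[5.5088 7.1146 10.0302 14.0002] v=[-2.9120 0.7460 0.2020 0.0020]
Step 3: x=[5.1395 7.2154 10.0609 14.0010] v=[-3.6926 1.0080 0.3074 0.0080]
Step 4: x=[4.7090 7.3316 10.1026 14.0030] v=[-4.3053 1.1619 0.4169 0.0200]

Answer: 4.7090 7.3316 10.1026 14.0030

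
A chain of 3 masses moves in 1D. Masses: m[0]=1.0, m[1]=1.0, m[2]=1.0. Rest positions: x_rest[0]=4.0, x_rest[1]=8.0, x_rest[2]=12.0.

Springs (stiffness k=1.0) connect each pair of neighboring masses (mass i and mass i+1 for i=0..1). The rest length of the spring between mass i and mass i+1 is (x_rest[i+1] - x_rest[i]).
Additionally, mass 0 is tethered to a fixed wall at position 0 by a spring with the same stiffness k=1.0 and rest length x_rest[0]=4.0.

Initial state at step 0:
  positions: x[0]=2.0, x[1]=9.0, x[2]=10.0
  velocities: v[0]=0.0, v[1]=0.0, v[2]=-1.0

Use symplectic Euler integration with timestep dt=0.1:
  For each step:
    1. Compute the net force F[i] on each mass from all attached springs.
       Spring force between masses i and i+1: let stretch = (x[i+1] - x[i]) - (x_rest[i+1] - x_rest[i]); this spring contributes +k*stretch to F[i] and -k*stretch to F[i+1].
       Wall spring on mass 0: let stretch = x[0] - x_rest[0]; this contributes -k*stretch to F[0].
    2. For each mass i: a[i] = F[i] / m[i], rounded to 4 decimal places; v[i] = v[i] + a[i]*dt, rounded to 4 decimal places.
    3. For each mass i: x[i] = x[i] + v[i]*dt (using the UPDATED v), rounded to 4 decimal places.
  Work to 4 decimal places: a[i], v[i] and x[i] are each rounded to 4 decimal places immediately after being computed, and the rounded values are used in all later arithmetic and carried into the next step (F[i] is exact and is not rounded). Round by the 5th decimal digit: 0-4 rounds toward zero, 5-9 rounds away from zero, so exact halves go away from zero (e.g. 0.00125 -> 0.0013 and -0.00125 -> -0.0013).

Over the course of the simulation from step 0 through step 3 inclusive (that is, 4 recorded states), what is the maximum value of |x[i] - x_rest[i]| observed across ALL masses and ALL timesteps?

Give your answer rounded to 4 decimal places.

Step 0: x=[2.0000 9.0000 10.0000] v=[0.0000 0.0000 -1.0000]
Step 1: x=[2.0500 8.9400 9.9300] v=[0.5000 -0.6000 -0.7000]
Step 2: x=[2.1484 8.8210 9.8901] v=[0.9840 -1.1900 -0.3990]
Step 3: x=[2.2920 8.6460 9.8795] v=[1.4364 -1.7504 -0.1059]
Max displacement = 2.1205

Answer: 2.1205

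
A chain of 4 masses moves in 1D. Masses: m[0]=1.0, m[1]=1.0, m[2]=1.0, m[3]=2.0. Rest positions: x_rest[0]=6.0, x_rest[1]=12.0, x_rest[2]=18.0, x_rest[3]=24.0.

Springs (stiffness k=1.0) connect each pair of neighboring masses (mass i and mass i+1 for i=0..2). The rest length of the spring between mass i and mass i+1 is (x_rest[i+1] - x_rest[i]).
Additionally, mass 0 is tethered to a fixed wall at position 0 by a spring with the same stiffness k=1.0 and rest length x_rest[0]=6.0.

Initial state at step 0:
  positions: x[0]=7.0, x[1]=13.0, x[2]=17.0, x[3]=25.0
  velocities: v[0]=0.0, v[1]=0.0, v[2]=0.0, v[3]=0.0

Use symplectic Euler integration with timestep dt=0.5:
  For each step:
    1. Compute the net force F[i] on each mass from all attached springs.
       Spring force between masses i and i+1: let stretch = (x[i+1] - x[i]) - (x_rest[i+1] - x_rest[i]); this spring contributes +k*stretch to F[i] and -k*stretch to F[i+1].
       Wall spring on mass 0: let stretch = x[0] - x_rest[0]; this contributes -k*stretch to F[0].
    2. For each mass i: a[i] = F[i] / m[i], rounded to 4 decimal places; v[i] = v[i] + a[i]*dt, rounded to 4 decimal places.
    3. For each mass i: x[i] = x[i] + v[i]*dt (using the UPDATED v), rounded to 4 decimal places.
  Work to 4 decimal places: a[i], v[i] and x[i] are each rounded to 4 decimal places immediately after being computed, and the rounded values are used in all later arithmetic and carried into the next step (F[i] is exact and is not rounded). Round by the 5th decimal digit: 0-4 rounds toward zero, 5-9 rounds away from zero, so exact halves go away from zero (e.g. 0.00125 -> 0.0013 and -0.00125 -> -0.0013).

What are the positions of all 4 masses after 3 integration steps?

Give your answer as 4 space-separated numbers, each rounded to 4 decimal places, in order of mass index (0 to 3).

Answer: 5.6094 11.7969 20.0547 24.1758

Derivation:
Step 0: x=[7.0000 13.0000 17.0000 25.0000] v=[0.0000 0.0000 0.0000 0.0000]
Step 1: x=[6.7500 12.5000 18.0000 24.7500] v=[-0.5000 -1.0000 2.0000 -0.5000]
Step 2: x=[6.2500 11.9375 19.3125 24.4063] v=[-1.0000 -1.1250 2.6250 -0.6875]
Step 3: x=[5.6094 11.7969 20.0547 24.1758] v=[-1.2813 -0.2813 1.4844 -0.4610]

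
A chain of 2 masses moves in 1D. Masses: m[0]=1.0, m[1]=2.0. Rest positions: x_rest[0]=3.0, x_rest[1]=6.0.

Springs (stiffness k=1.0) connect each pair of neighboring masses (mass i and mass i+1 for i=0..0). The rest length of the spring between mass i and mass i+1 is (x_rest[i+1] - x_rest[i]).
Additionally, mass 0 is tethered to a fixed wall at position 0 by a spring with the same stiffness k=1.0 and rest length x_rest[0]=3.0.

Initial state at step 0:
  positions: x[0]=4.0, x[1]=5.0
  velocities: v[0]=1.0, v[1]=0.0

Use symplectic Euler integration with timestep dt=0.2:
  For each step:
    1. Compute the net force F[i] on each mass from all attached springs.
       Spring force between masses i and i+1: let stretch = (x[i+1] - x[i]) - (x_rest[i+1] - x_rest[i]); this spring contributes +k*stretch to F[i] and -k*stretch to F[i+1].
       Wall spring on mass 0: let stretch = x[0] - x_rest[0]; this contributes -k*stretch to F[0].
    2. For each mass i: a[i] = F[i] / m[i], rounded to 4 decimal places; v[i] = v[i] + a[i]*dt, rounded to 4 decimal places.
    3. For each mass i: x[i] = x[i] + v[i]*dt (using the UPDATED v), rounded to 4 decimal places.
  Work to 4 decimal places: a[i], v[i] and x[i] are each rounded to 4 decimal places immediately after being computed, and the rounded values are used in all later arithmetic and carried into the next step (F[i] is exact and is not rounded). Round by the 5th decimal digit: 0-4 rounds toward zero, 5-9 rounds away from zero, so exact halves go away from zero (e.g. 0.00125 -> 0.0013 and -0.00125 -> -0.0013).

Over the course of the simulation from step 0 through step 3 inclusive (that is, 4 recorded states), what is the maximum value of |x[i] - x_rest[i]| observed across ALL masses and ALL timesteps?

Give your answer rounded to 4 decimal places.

Answer: 1.0800

Derivation:
Step 0: x=[4.0000 5.0000] v=[1.0000 0.0000]
Step 1: x=[4.0800 5.0400] v=[0.4000 0.2000]
Step 2: x=[4.0352 5.1208] v=[-0.2240 0.4040]
Step 3: x=[3.8724 5.2399] v=[-0.8139 0.5954]
Max displacement = 1.0800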